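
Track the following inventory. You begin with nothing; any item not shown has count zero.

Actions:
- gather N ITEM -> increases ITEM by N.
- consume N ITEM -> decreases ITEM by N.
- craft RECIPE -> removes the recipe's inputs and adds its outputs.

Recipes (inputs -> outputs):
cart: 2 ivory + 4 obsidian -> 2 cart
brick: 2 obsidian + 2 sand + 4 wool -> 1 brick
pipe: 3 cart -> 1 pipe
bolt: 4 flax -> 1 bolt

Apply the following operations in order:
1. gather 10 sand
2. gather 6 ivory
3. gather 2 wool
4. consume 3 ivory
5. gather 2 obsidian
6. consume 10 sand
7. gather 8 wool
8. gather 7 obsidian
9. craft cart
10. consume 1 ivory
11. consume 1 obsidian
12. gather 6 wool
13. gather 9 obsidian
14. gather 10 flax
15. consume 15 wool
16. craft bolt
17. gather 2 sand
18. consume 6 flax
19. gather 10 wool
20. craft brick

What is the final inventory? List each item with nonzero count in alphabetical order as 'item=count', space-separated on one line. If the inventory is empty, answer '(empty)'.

After 1 (gather 10 sand): sand=10
After 2 (gather 6 ivory): ivory=6 sand=10
After 3 (gather 2 wool): ivory=6 sand=10 wool=2
After 4 (consume 3 ivory): ivory=3 sand=10 wool=2
After 5 (gather 2 obsidian): ivory=3 obsidian=2 sand=10 wool=2
After 6 (consume 10 sand): ivory=3 obsidian=2 wool=2
After 7 (gather 8 wool): ivory=3 obsidian=2 wool=10
After 8 (gather 7 obsidian): ivory=3 obsidian=9 wool=10
After 9 (craft cart): cart=2 ivory=1 obsidian=5 wool=10
After 10 (consume 1 ivory): cart=2 obsidian=5 wool=10
After 11 (consume 1 obsidian): cart=2 obsidian=4 wool=10
After 12 (gather 6 wool): cart=2 obsidian=4 wool=16
After 13 (gather 9 obsidian): cart=2 obsidian=13 wool=16
After 14 (gather 10 flax): cart=2 flax=10 obsidian=13 wool=16
After 15 (consume 15 wool): cart=2 flax=10 obsidian=13 wool=1
After 16 (craft bolt): bolt=1 cart=2 flax=6 obsidian=13 wool=1
After 17 (gather 2 sand): bolt=1 cart=2 flax=6 obsidian=13 sand=2 wool=1
After 18 (consume 6 flax): bolt=1 cart=2 obsidian=13 sand=2 wool=1
After 19 (gather 10 wool): bolt=1 cart=2 obsidian=13 sand=2 wool=11
After 20 (craft brick): bolt=1 brick=1 cart=2 obsidian=11 wool=7

Answer: bolt=1 brick=1 cart=2 obsidian=11 wool=7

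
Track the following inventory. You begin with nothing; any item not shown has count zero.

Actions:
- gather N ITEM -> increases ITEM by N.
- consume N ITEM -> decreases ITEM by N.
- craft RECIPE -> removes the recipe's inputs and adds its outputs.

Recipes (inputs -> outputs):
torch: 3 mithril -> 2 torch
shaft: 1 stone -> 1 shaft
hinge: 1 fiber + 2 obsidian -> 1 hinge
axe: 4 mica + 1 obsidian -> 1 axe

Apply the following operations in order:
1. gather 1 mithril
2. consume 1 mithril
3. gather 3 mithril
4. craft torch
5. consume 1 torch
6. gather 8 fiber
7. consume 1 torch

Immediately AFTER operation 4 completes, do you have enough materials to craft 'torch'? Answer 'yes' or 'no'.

After 1 (gather 1 mithril): mithril=1
After 2 (consume 1 mithril): (empty)
After 3 (gather 3 mithril): mithril=3
After 4 (craft torch): torch=2

Answer: no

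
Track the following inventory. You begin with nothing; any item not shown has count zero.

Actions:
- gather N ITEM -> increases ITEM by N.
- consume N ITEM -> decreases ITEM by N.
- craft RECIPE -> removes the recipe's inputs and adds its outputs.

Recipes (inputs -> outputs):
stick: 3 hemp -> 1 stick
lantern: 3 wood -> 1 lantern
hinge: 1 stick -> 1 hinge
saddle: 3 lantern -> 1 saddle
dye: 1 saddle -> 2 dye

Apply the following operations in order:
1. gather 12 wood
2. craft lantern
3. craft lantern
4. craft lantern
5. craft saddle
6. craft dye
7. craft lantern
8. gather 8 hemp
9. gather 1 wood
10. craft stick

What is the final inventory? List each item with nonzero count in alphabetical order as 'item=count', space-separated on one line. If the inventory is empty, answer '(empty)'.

After 1 (gather 12 wood): wood=12
After 2 (craft lantern): lantern=1 wood=9
After 3 (craft lantern): lantern=2 wood=6
After 4 (craft lantern): lantern=3 wood=3
After 5 (craft saddle): saddle=1 wood=3
After 6 (craft dye): dye=2 wood=3
After 7 (craft lantern): dye=2 lantern=1
After 8 (gather 8 hemp): dye=2 hemp=8 lantern=1
After 9 (gather 1 wood): dye=2 hemp=8 lantern=1 wood=1
After 10 (craft stick): dye=2 hemp=5 lantern=1 stick=1 wood=1

Answer: dye=2 hemp=5 lantern=1 stick=1 wood=1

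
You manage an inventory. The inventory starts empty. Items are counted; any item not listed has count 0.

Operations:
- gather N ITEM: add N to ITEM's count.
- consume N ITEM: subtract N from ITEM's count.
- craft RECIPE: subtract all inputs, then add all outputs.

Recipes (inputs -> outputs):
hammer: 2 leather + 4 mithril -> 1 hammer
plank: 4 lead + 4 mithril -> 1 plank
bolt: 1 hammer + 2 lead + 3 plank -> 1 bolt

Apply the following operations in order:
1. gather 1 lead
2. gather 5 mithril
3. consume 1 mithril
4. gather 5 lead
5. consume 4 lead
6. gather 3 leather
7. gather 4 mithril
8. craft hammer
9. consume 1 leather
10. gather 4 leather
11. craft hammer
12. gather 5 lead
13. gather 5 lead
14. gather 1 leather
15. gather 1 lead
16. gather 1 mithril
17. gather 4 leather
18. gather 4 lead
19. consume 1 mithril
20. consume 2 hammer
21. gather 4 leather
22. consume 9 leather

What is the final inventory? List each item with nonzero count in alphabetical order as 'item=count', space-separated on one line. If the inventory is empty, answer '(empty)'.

After 1 (gather 1 lead): lead=1
After 2 (gather 5 mithril): lead=1 mithril=5
After 3 (consume 1 mithril): lead=1 mithril=4
After 4 (gather 5 lead): lead=6 mithril=4
After 5 (consume 4 lead): lead=2 mithril=4
After 6 (gather 3 leather): lead=2 leather=3 mithril=4
After 7 (gather 4 mithril): lead=2 leather=3 mithril=8
After 8 (craft hammer): hammer=1 lead=2 leather=1 mithril=4
After 9 (consume 1 leather): hammer=1 lead=2 mithril=4
After 10 (gather 4 leather): hammer=1 lead=2 leather=4 mithril=4
After 11 (craft hammer): hammer=2 lead=2 leather=2
After 12 (gather 5 lead): hammer=2 lead=7 leather=2
After 13 (gather 5 lead): hammer=2 lead=12 leather=2
After 14 (gather 1 leather): hammer=2 lead=12 leather=3
After 15 (gather 1 lead): hammer=2 lead=13 leather=3
After 16 (gather 1 mithril): hammer=2 lead=13 leather=3 mithril=1
After 17 (gather 4 leather): hammer=2 lead=13 leather=7 mithril=1
After 18 (gather 4 lead): hammer=2 lead=17 leather=7 mithril=1
After 19 (consume 1 mithril): hammer=2 lead=17 leather=7
After 20 (consume 2 hammer): lead=17 leather=7
After 21 (gather 4 leather): lead=17 leather=11
After 22 (consume 9 leather): lead=17 leather=2

Answer: lead=17 leather=2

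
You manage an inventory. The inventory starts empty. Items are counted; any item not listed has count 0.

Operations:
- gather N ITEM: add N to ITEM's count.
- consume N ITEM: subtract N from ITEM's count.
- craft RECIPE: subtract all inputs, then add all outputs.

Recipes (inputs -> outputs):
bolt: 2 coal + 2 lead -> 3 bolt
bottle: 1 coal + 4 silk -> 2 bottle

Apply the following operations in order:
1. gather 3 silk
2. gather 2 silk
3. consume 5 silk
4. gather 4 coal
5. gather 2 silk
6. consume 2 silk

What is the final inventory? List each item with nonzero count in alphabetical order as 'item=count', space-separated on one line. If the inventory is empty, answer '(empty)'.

After 1 (gather 3 silk): silk=3
After 2 (gather 2 silk): silk=5
After 3 (consume 5 silk): (empty)
After 4 (gather 4 coal): coal=4
After 5 (gather 2 silk): coal=4 silk=2
After 6 (consume 2 silk): coal=4

Answer: coal=4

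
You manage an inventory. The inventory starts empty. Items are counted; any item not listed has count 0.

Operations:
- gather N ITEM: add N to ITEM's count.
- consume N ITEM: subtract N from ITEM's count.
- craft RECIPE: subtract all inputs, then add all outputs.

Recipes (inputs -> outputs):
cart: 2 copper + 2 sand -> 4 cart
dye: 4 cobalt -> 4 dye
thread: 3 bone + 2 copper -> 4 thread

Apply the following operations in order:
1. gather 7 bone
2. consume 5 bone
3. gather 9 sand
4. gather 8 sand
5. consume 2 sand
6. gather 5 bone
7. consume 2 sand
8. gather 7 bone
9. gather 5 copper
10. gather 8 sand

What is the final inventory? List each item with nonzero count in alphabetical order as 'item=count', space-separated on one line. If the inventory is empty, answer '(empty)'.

After 1 (gather 7 bone): bone=7
After 2 (consume 5 bone): bone=2
After 3 (gather 9 sand): bone=2 sand=9
After 4 (gather 8 sand): bone=2 sand=17
After 5 (consume 2 sand): bone=2 sand=15
After 6 (gather 5 bone): bone=7 sand=15
After 7 (consume 2 sand): bone=7 sand=13
After 8 (gather 7 bone): bone=14 sand=13
After 9 (gather 5 copper): bone=14 copper=5 sand=13
After 10 (gather 8 sand): bone=14 copper=5 sand=21

Answer: bone=14 copper=5 sand=21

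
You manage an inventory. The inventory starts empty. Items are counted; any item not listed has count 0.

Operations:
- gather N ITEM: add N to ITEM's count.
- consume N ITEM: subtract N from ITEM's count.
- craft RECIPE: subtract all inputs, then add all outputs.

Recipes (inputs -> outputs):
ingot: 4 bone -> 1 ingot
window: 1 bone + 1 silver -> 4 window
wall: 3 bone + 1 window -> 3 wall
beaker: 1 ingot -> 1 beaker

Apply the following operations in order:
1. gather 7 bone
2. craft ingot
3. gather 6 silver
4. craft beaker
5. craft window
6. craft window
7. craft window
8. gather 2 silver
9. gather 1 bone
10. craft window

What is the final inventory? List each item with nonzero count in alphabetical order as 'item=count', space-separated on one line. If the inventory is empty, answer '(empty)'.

After 1 (gather 7 bone): bone=7
After 2 (craft ingot): bone=3 ingot=1
After 3 (gather 6 silver): bone=3 ingot=1 silver=6
After 4 (craft beaker): beaker=1 bone=3 silver=6
After 5 (craft window): beaker=1 bone=2 silver=5 window=4
After 6 (craft window): beaker=1 bone=1 silver=4 window=8
After 7 (craft window): beaker=1 silver=3 window=12
After 8 (gather 2 silver): beaker=1 silver=5 window=12
After 9 (gather 1 bone): beaker=1 bone=1 silver=5 window=12
After 10 (craft window): beaker=1 silver=4 window=16

Answer: beaker=1 silver=4 window=16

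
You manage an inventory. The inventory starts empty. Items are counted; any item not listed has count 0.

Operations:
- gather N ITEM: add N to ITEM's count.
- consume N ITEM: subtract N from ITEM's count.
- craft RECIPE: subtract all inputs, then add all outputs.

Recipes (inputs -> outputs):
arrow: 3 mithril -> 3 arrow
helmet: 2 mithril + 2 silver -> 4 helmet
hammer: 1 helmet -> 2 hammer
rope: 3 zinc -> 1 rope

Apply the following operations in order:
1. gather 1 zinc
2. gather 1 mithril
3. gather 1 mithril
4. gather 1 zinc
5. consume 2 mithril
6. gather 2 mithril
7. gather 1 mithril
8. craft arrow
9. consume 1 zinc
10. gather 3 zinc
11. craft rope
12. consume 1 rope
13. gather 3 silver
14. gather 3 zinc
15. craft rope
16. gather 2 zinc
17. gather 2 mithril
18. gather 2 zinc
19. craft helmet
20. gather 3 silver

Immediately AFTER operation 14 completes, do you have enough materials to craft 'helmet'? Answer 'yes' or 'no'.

After 1 (gather 1 zinc): zinc=1
After 2 (gather 1 mithril): mithril=1 zinc=1
After 3 (gather 1 mithril): mithril=2 zinc=1
After 4 (gather 1 zinc): mithril=2 zinc=2
After 5 (consume 2 mithril): zinc=2
After 6 (gather 2 mithril): mithril=2 zinc=2
After 7 (gather 1 mithril): mithril=3 zinc=2
After 8 (craft arrow): arrow=3 zinc=2
After 9 (consume 1 zinc): arrow=3 zinc=1
After 10 (gather 3 zinc): arrow=3 zinc=4
After 11 (craft rope): arrow=3 rope=1 zinc=1
After 12 (consume 1 rope): arrow=3 zinc=1
After 13 (gather 3 silver): arrow=3 silver=3 zinc=1
After 14 (gather 3 zinc): arrow=3 silver=3 zinc=4

Answer: no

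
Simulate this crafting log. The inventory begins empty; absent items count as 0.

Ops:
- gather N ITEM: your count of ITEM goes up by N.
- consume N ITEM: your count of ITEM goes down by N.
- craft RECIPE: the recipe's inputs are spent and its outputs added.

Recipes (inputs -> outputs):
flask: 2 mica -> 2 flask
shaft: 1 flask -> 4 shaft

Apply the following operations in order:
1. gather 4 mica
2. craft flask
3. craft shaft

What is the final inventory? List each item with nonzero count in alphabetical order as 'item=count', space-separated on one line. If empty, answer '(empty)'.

After 1 (gather 4 mica): mica=4
After 2 (craft flask): flask=2 mica=2
After 3 (craft shaft): flask=1 mica=2 shaft=4

Answer: flask=1 mica=2 shaft=4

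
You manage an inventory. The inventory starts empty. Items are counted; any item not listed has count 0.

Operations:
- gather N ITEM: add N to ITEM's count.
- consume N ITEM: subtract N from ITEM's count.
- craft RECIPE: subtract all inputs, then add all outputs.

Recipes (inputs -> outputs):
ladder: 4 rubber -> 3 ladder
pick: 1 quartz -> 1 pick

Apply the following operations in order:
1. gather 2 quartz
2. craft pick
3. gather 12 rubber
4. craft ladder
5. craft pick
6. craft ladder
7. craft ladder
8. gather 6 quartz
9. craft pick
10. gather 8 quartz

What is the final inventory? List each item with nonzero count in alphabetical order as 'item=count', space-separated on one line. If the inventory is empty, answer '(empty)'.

Answer: ladder=9 pick=3 quartz=13

Derivation:
After 1 (gather 2 quartz): quartz=2
After 2 (craft pick): pick=1 quartz=1
After 3 (gather 12 rubber): pick=1 quartz=1 rubber=12
After 4 (craft ladder): ladder=3 pick=1 quartz=1 rubber=8
After 5 (craft pick): ladder=3 pick=2 rubber=8
After 6 (craft ladder): ladder=6 pick=2 rubber=4
After 7 (craft ladder): ladder=9 pick=2
After 8 (gather 6 quartz): ladder=9 pick=2 quartz=6
After 9 (craft pick): ladder=9 pick=3 quartz=5
After 10 (gather 8 quartz): ladder=9 pick=3 quartz=13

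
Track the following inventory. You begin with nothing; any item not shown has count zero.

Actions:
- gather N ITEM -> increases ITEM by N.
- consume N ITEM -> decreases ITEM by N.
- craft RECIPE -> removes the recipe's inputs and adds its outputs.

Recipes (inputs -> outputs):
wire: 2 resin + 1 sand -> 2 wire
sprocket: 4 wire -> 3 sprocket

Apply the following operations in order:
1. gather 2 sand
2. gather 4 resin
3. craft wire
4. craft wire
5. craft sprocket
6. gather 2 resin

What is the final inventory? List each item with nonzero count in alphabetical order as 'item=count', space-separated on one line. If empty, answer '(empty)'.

After 1 (gather 2 sand): sand=2
After 2 (gather 4 resin): resin=4 sand=2
After 3 (craft wire): resin=2 sand=1 wire=2
After 4 (craft wire): wire=4
After 5 (craft sprocket): sprocket=3
After 6 (gather 2 resin): resin=2 sprocket=3

Answer: resin=2 sprocket=3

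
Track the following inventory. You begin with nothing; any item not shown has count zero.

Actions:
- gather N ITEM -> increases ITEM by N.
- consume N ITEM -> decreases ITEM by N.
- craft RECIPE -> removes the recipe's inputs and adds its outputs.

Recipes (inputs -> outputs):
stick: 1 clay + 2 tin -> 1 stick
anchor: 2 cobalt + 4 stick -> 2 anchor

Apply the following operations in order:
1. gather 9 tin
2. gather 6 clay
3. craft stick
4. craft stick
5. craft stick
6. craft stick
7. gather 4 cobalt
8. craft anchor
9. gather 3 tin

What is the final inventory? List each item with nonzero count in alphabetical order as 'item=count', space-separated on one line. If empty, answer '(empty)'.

Answer: anchor=2 clay=2 cobalt=2 tin=4

Derivation:
After 1 (gather 9 tin): tin=9
After 2 (gather 6 clay): clay=6 tin=9
After 3 (craft stick): clay=5 stick=1 tin=7
After 4 (craft stick): clay=4 stick=2 tin=5
After 5 (craft stick): clay=3 stick=3 tin=3
After 6 (craft stick): clay=2 stick=4 tin=1
After 7 (gather 4 cobalt): clay=2 cobalt=4 stick=4 tin=1
After 8 (craft anchor): anchor=2 clay=2 cobalt=2 tin=1
After 9 (gather 3 tin): anchor=2 clay=2 cobalt=2 tin=4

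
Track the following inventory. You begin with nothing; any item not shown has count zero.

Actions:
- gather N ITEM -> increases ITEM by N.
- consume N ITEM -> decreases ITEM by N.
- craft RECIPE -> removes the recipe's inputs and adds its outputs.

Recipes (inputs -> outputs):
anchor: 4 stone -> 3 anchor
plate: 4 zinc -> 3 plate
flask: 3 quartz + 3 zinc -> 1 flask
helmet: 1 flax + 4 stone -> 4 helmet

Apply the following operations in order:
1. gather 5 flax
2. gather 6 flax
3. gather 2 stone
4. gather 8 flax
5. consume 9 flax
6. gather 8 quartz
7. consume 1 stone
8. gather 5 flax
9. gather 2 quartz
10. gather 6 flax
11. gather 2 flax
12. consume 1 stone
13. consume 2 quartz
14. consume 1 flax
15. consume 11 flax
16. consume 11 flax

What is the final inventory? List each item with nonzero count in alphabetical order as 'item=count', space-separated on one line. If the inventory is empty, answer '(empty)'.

Answer: quartz=8

Derivation:
After 1 (gather 5 flax): flax=5
After 2 (gather 6 flax): flax=11
After 3 (gather 2 stone): flax=11 stone=2
After 4 (gather 8 flax): flax=19 stone=2
After 5 (consume 9 flax): flax=10 stone=2
After 6 (gather 8 quartz): flax=10 quartz=8 stone=2
After 7 (consume 1 stone): flax=10 quartz=8 stone=1
After 8 (gather 5 flax): flax=15 quartz=8 stone=1
After 9 (gather 2 quartz): flax=15 quartz=10 stone=1
After 10 (gather 6 flax): flax=21 quartz=10 stone=1
After 11 (gather 2 flax): flax=23 quartz=10 stone=1
After 12 (consume 1 stone): flax=23 quartz=10
After 13 (consume 2 quartz): flax=23 quartz=8
After 14 (consume 1 flax): flax=22 quartz=8
After 15 (consume 11 flax): flax=11 quartz=8
After 16 (consume 11 flax): quartz=8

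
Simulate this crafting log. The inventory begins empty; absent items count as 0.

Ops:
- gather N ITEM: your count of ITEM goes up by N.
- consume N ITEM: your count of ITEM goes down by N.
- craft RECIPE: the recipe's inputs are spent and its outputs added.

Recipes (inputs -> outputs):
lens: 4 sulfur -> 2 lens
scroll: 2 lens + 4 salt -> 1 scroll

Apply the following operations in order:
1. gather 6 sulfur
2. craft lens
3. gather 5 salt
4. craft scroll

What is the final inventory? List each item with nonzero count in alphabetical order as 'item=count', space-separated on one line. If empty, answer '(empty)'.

After 1 (gather 6 sulfur): sulfur=6
After 2 (craft lens): lens=2 sulfur=2
After 3 (gather 5 salt): lens=2 salt=5 sulfur=2
After 4 (craft scroll): salt=1 scroll=1 sulfur=2

Answer: salt=1 scroll=1 sulfur=2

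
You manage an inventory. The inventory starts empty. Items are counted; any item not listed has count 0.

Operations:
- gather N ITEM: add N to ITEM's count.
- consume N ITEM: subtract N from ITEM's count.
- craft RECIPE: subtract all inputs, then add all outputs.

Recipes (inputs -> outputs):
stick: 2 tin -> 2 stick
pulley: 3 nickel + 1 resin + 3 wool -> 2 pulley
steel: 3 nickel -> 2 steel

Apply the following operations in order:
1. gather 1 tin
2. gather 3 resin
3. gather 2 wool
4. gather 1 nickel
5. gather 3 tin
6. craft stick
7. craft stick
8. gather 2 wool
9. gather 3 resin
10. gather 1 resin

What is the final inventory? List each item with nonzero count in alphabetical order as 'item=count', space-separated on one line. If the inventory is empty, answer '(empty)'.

After 1 (gather 1 tin): tin=1
After 2 (gather 3 resin): resin=3 tin=1
After 3 (gather 2 wool): resin=3 tin=1 wool=2
After 4 (gather 1 nickel): nickel=1 resin=3 tin=1 wool=2
After 5 (gather 3 tin): nickel=1 resin=3 tin=4 wool=2
After 6 (craft stick): nickel=1 resin=3 stick=2 tin=2 wool=2
After 7 (craft stick): nickel=1 resin=3 stick=4 wool=2
After 8 (gather 2 wool): nickel=1 resin=3 stick=4 wool=4
After 9 (gather 3 resin): nickel=1 resin=6 stick=4 wool=4
After 10 (gather 1 resin): nickel=1 resin=7 stick=4 wool=4

Answer: nickel=1 resin=7 stick=4 wool=4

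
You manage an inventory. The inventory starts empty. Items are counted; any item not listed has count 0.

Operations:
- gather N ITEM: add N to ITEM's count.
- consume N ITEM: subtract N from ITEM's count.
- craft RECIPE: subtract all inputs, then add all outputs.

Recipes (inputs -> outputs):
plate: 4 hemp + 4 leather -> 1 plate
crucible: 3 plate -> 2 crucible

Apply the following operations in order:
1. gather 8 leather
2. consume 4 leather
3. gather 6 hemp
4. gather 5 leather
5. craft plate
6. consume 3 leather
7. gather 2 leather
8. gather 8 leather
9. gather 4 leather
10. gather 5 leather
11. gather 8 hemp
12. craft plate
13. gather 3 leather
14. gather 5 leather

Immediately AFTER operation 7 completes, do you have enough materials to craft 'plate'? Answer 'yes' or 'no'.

After 1 (gather 8 leather): leather=8
After 2 (consume 4 leather): leather=4
After 3 (gather 6 hemp): hemp=6 leather=4
After 4 (gather 5 leather): hemp=6 leather=9
After 5 (craft plate): hemp=2 leather=5 plate=1
After 6 (consume 3 leather): hemp=2 leather=2 plate=1
After 7 (gather 2 leather): hemp=2 leather=4 plate=1

Answer: no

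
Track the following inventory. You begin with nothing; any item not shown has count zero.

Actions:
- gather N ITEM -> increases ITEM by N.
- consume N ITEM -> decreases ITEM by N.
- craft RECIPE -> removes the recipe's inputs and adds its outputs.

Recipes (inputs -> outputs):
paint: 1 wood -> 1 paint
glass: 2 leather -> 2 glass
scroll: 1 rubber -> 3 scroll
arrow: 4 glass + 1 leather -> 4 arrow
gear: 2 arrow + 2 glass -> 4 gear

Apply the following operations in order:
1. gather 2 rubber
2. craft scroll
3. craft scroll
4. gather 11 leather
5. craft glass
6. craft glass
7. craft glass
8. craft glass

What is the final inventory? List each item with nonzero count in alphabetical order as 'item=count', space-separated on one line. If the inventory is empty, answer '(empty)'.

Answer: glass=8 leather=3 scroll=6

Derivation:
After 1 (gather 2 rubber): rubber=2
After 2 (craft scroll): rubber=1 scroll=3
After 3 (craft scroll): scroll=6
After 4 (gather 11 leather): leather=11 scroll=6
After 5 (craft glass): glass=2 leather=9 scroll=6
After 6 (craft glass): glass=4 leather=7 scroll=6
After 7 (craft glass): glass=6 leather=5 scroll=6
After 8 (craft glass): glass=8 leather=3 scroll=6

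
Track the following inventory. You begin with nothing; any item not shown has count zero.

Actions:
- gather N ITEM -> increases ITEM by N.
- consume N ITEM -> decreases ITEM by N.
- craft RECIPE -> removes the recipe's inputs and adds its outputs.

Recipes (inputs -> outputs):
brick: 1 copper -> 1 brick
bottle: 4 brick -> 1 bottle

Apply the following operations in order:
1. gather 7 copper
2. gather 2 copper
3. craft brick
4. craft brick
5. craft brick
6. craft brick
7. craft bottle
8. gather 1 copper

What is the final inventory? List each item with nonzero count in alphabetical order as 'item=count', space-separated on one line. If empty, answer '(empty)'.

Answer: bottle=1 copper=6

Derivation:
After 1 (gather 7 copper): copper=7
After 2 (gather 2 copper): copper=9
After 3 (craft brick): brick=1 copper=8
After 4 (craft brick): brick=2 copper=7
After 5 (craft brick): brick=3 copper=6
After 6 (craft brick): brick=4 copper=5
After 7 (craft bottle): bottle=1 copper=5
After 8 (gather 1 copper): bottle=1 copper=6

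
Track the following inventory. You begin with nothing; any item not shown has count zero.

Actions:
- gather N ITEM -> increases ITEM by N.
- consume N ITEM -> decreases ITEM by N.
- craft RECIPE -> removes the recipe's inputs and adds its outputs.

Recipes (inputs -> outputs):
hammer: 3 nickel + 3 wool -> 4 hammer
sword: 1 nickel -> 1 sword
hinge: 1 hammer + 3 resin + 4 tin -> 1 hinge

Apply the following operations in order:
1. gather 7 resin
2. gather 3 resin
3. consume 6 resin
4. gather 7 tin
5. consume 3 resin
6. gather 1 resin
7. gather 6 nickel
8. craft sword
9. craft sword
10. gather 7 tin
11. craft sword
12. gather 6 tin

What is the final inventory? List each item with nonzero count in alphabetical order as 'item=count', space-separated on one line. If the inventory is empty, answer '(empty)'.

After 1 (gather 7 resin): resin=7
After 2 (gather 3 resin): resin=10
After 3 (consume 6 resin): resin=4
After 4 (gather 7 tin): resin=4 tin=7
After 5 (consume 3 resin): resin=1 tin=7
After 6 (gather 1 resin): resin=2 tin=7
After 7 (gather 6 nickel): nickel=6 resin=2 tin=7
After 8 (craft sword): nickel=5 resin=2 sword=1 tin=7
After 9 (craft sword): nickel=4 resin=2 sword=2 tin=7
After 10 (gather 7 tin): nickel=4 resin=2 sword=2 tin=14
After 11 (craft sword): nickel=3 resin=2 sword=3 tin=14
After 12 (gather 6 tin): nickel=3 resin=2 sword=3 tin=20

Answer: nickel=3 resin=2 sword=3 tin=20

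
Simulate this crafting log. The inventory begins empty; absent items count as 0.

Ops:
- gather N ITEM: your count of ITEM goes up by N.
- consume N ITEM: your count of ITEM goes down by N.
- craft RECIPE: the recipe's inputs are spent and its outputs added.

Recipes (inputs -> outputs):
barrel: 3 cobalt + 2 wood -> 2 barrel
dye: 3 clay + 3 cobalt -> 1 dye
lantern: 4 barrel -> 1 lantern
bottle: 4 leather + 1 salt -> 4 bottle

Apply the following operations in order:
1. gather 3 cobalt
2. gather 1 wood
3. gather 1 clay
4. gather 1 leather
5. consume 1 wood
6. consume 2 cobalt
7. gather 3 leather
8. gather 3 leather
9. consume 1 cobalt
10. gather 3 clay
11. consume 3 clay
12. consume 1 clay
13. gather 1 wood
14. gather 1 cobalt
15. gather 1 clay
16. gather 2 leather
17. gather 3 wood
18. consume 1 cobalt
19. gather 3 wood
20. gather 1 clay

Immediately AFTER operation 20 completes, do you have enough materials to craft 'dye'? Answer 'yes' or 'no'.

After 1 (gather 3 cobalt): cobalt=3
After 2 (gather 1 wood): cobalt=3 wood=1
After 3 (gather 1 clay): clay=1 cobalt=3 wood=1
After 4 (gather 1 leather): clay=1 cobalt=3 leather=1 wood=1
After 5 (consume 1 wood): clay=1 cobalt=3 leather=1
After 6 (consume 2 cobalt): clay=1 cobalt=1 leather=1
After 7 (gather 3 leather): clay=1 cobalt=1 leather=4
After 8 (gather 3 leather): clay=1 cobalt=1 leather=7
After 9 (consume 1 cobalt): clay=1 leather=7
After 10 (gather 3 clay): clay=4 leather=7
After 11 (consume 3 clay): clay=1 leather=7
After 12 (consume 1 clay): leather=7
After 13 (gather 1 wood): leather=7 wood=1
After 14 (gather 1 cobalt): cobalt=1 leather=7 wood=1
After 15 (gather 1 clay): clay=1 cobalt=1 leather=7 wood=1
After 16 (gather 2 leather): clay=1 cobalt=1 leather=9 wood=1
After 17 (gather 3 wood): clay=1 cobalt=1 leather=9 wood=4
After 18 (consume 1 cobalt): clay=1 leather=9 wood=4
After 19 (gather 3 wood): clay=1 leather=9 wood=7
After 20 (gather 1 clay): clay=2 leather=9 wood=7

Answer: no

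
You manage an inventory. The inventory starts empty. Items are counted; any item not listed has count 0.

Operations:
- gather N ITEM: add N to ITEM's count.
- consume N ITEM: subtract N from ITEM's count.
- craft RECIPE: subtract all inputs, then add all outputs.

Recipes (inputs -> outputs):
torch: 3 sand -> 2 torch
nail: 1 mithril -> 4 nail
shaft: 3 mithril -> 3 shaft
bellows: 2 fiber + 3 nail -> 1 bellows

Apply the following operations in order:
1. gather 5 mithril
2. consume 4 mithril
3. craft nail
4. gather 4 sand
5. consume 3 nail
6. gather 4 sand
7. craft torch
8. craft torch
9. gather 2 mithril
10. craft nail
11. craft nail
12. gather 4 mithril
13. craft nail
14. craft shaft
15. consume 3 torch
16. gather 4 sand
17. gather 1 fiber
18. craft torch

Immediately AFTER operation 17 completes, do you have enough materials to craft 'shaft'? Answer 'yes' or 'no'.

Answer: no

Derivation:
After 1 (gather 5 mithril): mithril=5
After 2 (consume 4 mithril): mithril=1
After 3 (craft nail): nail=4
After 4 (gather 4 sand): nail=4 sand=4
After 5 (consume 3 nail): nail=1 sand=4
After 6 (gather 4 sand): nail=1 sand=8
After 7 (craft torch): nail=1 sand=5 torch=2
After 8 (craft torch): nail=1 sand=2 torch=4
After 9 (gather 2 mithril): mithril=2 nail=1 sand=2 torch=4
After 10 (craft nail): mithril=1 nail=5 sand=2 torch=4
After 11 (craft nail): nail=9 sand=2 torch=4
After 12 (gather 4 mithril): mithril=4 nail=9 sand=2 torch=4
After 13 (craft nail): mithril=3 nail=13 sand=2 torch=4
After 14 (craft shaft): nail=13 sand=2 shaft=3 torch=4
After 15 (consume 3 torch): nail=13 sand=2 shaft=3 torch=1
After 16 (gather 4 sand): nail=13 sand=6 shaft=3 torch=1
After 17 (gather 1 fiber): fiber=1 nail=13 sand=6 shaft=3 torch=1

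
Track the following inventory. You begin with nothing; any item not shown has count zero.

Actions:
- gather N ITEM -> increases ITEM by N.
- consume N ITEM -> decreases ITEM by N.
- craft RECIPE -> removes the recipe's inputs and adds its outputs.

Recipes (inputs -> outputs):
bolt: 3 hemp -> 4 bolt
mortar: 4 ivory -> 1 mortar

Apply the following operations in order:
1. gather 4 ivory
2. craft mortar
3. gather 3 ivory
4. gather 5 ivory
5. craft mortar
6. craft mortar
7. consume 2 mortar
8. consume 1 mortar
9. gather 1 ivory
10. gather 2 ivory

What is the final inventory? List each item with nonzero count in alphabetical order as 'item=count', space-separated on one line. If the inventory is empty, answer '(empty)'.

Answer: ivory=3

Derivation:
After 1 (gather 4 ivory): ivory=4
After 2 (craft mortar): mortar=1
After 3 (gather 3 ivory): ivory=3 mortar=1
After 4 (gather 5 ivory): ivory=8 mortar=1
After 5 (craft mortar): ivory=4 mortar=2
After 6 (craft mortar): mortar=3
After 7 (consume 2 mortar): mortar=1
After 8 (consume 1 mortar): (empty)
After 9 (gather 1 ivory): ivory=1
After 10 (gather 2 ivory): ivory=3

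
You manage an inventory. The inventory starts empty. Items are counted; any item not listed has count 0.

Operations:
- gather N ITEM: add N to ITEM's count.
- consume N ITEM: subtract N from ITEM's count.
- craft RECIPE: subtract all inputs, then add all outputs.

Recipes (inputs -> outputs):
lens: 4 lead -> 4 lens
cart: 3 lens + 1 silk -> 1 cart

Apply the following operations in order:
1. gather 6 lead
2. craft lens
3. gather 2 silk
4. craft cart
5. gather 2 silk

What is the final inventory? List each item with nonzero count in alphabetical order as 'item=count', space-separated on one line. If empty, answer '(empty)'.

After 1 (gather 6 lead): lead=6
After 2 (craft lens): lead=2 lens=4
After 3 (gather 2 silk): lead=2 lens=4 silk=2
After 4 (craft cart): cart=1 lead=2 lens=1 silk=1
After 5 (gather 2 silk): cart=1 lead=2 lens=1 silk=3

Answer: cart=1 lead=2 lens=1 silk=3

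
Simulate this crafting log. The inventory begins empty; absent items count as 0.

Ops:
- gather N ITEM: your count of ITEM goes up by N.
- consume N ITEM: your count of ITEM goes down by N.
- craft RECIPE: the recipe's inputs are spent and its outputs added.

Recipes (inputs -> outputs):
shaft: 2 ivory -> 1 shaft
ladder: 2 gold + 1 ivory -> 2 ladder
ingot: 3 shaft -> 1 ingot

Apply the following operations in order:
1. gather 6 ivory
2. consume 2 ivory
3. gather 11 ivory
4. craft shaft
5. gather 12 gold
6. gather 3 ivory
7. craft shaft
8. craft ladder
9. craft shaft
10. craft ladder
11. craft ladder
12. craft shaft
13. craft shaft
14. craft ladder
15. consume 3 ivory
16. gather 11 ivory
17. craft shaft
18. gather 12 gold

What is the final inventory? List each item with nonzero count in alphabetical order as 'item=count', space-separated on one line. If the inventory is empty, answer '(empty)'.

Answer: gold=16 ivory=10 ladder=8 shaft=6

Derivation:
After 1 (gather 6 ivory): ivory=6
After 2 (consume 2 ivory): ivory=4
After 3 (gather 11 ivory): ivory=15
After 4 (craft shaft): ivory=13 shaft=1
After 5 (gather 12 gold): gold=12 ivory=13 shaft=1
After 6 (gather 3 ivory): gold=12 ivory=16 shaft=1
After 7 (craft shaft): gold=12 ivory=14 shaft=2
After 8 (craft ladder): gold=10 ivory=13 ladder=2 shaft=2
After 9 (craft shaft): gold=10 ivory=11 ladder=2 shaft=3
After 10 (craft ladder): gold=8 ivory=10 ladder=4 shaft=3
After 11 (craft ladder): gold=6 ivory=9 ladder=6 shaft=3
After 12 (craft shaft): gold=6 ivory=7 ladder=6 shaft=4
After 13 (craft shaft): gold=6 ivory=5 ladder=6 shaft=5
After 14 (craft ladder): gold=4 ivory=4 ladder=8 shaft=5
After 15 (consume 3 ivory): gold=4 ivory=1 ladder=8 shaft=5
After 16 (gather 11 ivory): gold=4 ivory=12 ladder=8 shaft=5
After 17 (craft shaft): gold=4 ivory=10 ladder=8 shaft=6
After 18 (gather 12 gold): gold=16 ivory=10 ladder=8 shaft=6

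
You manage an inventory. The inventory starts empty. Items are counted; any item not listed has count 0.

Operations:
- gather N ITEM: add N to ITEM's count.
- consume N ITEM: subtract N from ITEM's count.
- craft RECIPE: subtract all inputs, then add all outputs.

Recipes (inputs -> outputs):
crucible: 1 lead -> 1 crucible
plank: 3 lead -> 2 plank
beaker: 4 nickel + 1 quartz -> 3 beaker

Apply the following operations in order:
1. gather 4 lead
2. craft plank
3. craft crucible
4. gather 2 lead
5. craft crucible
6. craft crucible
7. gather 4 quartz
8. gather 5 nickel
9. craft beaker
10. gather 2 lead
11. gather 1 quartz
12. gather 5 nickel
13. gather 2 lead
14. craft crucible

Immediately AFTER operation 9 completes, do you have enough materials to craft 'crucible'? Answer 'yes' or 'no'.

Answer: no

Derivation:
After 1 (gather 4 lead): lead=4
After 2 (craft plank): lead=1 plank=2
After 3 (craft crucible): crucible=1 plank=2
After 4 (gather 2 lead): crucible=1 lead=2 plank=2
After 5 (craft crucible): crucible=2 lead=1 plank=2
After 6 (craft crucible): crucible=3 plank=2
After 7 (gather 4 quartz): crucible=3 plank=2 quartz=4
After 8 (gather 5 nickel): crucible=3 nickel=5 plank=2 quartz=4
After 9 (craft beaker): beaker=3 crucible=3 nickel=1 plank=2 quartz=3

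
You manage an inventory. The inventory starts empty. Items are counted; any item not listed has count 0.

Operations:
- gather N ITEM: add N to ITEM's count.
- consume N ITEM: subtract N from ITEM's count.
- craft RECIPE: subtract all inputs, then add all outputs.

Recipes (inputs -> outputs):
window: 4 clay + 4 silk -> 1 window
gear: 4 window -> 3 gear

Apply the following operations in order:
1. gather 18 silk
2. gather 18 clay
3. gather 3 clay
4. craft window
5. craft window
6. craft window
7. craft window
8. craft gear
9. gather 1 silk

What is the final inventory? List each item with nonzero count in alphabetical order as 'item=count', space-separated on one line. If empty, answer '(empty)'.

Answer: clay=5 gear=3 silk=3

Derivation:
After 1 (gather 18 silk): silk=18
After 2 (gather 18 clay): clay=18 silk=18
After 3 (gather 3 clay): clay=21 silk=18
After 4 (craft window): clay=17 silk=14 window=1
After 5 (craft window): clay=13 silk=10 window=2
After 6 (craft window): clay=9 silk=6 window=3
After 7 (craft window): clay=5 silk=2 window=4
After 8 (craft gear): clay=5 gear=3 silk=2
After 9 (gather 1 silk): clay=5 gear=3 silk=3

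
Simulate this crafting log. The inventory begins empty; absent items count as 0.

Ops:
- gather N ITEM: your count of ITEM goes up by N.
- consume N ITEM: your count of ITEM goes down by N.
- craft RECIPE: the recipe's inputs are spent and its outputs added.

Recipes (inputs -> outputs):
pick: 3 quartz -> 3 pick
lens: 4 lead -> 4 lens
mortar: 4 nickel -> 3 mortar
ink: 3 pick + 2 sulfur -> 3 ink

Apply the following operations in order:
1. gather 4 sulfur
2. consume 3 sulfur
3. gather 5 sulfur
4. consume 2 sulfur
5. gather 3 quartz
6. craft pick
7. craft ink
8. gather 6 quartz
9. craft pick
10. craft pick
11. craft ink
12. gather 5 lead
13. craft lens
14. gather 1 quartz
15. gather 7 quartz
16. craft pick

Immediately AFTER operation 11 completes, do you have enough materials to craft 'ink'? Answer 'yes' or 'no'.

After 1 (gather 4 sulfur): sulfur=4
After 2 (consume 3 sulfur): sulfur=1
After 3 (gather 5 sulfur): sulfur=6
After 4 (consume 2 sulfur): sulfur=4
After 5 (gather 3 quartz): quartz=3 sulfur=4
After 6 (craft pick): pick=3 sulfur=4
After 7 (craft ink): ink=3 sulfur=2
After 8 (gather 6 quartz): ink=3 quartz=6 sulfur=2
After 9 (craft pick): ink=3 pick=3 quartz=3 sulfur=2
After 10 (craft pick): ink=3 pick=6 sulfur=2
After 11 (craft ink): ink=6 pick=3

Answer: no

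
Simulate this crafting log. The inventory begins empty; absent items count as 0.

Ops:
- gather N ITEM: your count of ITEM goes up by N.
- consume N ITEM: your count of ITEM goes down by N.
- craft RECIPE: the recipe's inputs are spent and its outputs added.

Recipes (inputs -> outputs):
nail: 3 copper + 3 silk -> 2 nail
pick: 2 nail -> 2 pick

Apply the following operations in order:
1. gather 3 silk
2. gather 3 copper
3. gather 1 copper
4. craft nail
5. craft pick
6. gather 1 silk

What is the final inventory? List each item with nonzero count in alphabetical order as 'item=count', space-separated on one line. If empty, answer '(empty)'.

After 1 (gather 3 silk): silk=3
After 2 (gather 3 copper): copper=3 silk=3
After 3 (gather 1 copper): copper=4 silk=3
After 4 (craft nail): copper=1 nail=2
After 5 (craft pick): copper=1 pick=2
After 6 (gather 1 silk): copper=1 pick=2 silk=1

Answer: copper=1 pick=2 silk=1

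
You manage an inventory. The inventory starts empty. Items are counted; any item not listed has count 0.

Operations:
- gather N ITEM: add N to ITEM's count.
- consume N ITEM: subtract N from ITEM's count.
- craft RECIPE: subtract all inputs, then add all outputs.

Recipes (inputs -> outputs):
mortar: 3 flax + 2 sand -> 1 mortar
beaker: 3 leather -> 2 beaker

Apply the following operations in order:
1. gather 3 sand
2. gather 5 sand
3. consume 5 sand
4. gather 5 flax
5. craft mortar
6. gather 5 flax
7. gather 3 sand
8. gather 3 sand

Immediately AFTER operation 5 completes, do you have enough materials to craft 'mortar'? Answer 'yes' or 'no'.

Answer: no

Derivation:
After 1 (gather 3 sand): sand=3
After 2 (gather 5 sand): sand=8
After 3 (consume 5 sand): sand=3
After 4 (gather 5 flax): flax=5 sand=3
After 5 (craft mortar): flax=2 mortar=1 sand=1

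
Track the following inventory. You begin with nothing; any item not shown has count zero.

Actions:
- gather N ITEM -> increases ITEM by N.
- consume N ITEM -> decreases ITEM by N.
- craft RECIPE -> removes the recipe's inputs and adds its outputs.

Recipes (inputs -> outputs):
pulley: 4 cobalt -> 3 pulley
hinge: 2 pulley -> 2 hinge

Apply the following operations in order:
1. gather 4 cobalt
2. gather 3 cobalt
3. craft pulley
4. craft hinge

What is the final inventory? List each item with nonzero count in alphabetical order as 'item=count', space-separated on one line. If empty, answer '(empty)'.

After 1 (gather 4 cobalt): cobalt=4
After 2 (gather 3 cobalt): cobalt=7
After 3 (craft pulley): cobalt=3 pulley=3
After 4 (craft hinge): cobalt=3 hinge=2 pulley=1

Answer: cobalt=3 hinge=2 pulley=1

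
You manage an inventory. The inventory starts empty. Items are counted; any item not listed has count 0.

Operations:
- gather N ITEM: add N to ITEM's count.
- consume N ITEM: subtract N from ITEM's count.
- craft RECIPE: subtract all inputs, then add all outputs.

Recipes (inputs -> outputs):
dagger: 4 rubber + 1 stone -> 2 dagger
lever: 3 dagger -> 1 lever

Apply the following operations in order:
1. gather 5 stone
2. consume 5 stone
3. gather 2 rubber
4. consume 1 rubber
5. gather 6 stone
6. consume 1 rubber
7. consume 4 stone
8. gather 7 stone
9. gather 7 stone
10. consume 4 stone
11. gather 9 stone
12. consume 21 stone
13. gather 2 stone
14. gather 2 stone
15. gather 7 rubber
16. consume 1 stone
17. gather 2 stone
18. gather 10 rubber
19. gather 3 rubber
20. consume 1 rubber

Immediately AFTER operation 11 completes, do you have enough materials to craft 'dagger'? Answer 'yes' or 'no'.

After 1 (gather 5 stone): stone=5
After 2 (consume 5 stone): (empty)
After 3 (gather 2 rubber): rubber=2
After 4 (consume 1 rubber): rubber=1
After 5 (gather 6 stone): rubber=1 stone=6
After 6 (consume 1 rubber): stone=6
After 7 (consume 4 stone): stone=2
After 8 (gather 7 stone): stone=9
After 9 (gather 7 stone): stone=16
After 10 (consume 4 stone): stone=12
After 11 (gather 9 stone): stone=21

Answer: no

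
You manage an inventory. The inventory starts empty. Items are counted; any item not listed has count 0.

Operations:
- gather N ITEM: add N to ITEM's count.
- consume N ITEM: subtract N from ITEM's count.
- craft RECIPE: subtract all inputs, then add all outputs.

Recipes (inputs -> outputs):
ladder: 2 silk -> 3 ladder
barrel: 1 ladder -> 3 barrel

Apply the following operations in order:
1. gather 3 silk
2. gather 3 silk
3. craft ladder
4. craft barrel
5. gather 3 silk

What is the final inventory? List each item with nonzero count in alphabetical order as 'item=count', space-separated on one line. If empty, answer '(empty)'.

After 1 (gather 3 silk): silk=3
After 2 (gather 3 silk): silk=6
After 3 (craft ladder): ladder=3 silk=4
After 4 (craft barrel): barrel=3 ladder=2 silk=4
After 5 (gather 3 silk): barrel=3 ladder=2 silk=7

Answer: barrel=3 ladder=2 silk=7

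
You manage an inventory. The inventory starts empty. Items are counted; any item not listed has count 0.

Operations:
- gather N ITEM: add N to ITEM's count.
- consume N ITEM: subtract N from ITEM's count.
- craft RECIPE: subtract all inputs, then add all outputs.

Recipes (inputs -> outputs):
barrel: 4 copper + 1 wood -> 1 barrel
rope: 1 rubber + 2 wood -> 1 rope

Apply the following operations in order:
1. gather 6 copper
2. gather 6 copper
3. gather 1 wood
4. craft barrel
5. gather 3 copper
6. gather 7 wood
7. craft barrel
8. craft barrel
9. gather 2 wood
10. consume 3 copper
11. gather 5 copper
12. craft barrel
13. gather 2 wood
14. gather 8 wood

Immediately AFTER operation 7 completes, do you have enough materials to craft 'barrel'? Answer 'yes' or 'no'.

After 1 (gather 6 copper): copper=6
After 2 (gather 6 copper): copper=12
After 3 (gather 1 wood): copper=12 wood=1
After 4 (craft barrel): barrel=1 copper=8
After 5 (gather 3 copper): barrel=1 copper=11
After 6 (gather 7 wood): barrel=1 copper=11 wood=7
After 7 (craft barrel): barrel=2 copper=7 wood=6

Answer: yes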